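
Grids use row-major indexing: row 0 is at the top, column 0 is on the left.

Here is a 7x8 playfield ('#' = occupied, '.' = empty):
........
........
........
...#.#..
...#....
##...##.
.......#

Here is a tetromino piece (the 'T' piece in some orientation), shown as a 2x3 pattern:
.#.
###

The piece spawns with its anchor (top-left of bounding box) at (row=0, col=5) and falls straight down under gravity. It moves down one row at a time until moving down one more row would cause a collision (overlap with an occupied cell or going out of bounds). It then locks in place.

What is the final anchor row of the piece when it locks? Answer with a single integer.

Answer: 1

Derivation:
Spawn at (row=0, col=5). Try each row:
  row 0: fits
  row 1: fits
  row 2: blocked -> lock at row 1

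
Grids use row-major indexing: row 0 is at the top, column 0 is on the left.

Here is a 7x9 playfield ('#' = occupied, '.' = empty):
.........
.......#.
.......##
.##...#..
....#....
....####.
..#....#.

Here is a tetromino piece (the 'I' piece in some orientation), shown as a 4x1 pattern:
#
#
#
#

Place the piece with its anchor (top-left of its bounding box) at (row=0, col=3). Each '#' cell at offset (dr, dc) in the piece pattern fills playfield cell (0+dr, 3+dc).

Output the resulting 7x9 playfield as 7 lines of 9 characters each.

Fill (0+0,3+0) = (0,3)
Fill (0+1,3+0) = (1,3)
Fill (0+2,3+0) = (2,3)
Fill (0+3,3+0) = (3,3)

Answer: ...#.....
...#...#.
...#...##
.###..#..
....#....
....####.
..#....#.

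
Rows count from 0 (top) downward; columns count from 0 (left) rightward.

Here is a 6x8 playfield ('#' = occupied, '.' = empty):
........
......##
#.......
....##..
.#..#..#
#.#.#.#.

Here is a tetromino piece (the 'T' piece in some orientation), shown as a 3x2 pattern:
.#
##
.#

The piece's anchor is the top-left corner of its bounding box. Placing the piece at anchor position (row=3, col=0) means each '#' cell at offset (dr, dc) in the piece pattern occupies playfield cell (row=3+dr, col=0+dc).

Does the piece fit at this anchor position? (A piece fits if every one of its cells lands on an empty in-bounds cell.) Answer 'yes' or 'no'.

Check each piece cell at anchor (3, 0):
  offset (0,1) -> (3,1): empty -> OK
  offset (1,0) -> (4,0): empty -> OK
  offset (1,1) -> (4,1): occupied ('#') -> FAIL
  offset (2,1) -> (5,1): empty -> OK
All cells valid: no

Answer: no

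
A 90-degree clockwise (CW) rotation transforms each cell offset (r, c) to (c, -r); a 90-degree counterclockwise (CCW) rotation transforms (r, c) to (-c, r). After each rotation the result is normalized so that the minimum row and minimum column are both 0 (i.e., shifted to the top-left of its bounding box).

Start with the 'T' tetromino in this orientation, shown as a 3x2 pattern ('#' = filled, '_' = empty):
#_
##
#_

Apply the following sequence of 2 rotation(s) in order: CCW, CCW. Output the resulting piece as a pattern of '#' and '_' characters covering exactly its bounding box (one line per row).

Answer: _#
##
_#

Derivation:
Start:
#_
##
#_
After rotation 1 (CCW):
_#_
###
After rotation 2 (CCW):
_#
##
_#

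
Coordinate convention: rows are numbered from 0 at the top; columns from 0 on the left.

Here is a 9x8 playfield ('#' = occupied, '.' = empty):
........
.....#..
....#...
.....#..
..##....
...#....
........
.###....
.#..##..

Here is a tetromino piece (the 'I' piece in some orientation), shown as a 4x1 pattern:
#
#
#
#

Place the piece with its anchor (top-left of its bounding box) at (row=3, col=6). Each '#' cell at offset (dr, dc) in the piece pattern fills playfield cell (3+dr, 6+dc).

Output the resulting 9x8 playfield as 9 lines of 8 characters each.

Fill (3+0,6+0) = (3,6)
Fill (3+1,6+0) = (4,6)
Fill (3+2,6+0) = (5,6)
Fill (3+3,6+0) = (6,6)

Answer: ........
.....#..
....#...
.....##.
..##..#.
...#..#.
......#.
.###....
.#..##..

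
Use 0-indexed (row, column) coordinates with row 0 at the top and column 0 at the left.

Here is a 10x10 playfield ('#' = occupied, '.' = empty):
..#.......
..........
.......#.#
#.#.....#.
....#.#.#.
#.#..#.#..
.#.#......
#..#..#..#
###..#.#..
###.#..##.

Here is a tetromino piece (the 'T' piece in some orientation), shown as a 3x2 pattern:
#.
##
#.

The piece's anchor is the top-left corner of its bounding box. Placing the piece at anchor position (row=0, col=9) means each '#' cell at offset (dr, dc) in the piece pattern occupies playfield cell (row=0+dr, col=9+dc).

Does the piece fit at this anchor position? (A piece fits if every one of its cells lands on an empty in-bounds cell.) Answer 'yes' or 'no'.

Answer: no

Derivation:
Check each piece cell at anchor (0, 9):
  offset (0,0) -> (0,9): empty -> OK
  offset (1,0) -> (1,9): empty -> OK
  offset (1,1) -> (1,10): out of bounds -> FAIL
  offset (2,0) -> (2,9): occupied ('#') -> FAIL
All cells valid: no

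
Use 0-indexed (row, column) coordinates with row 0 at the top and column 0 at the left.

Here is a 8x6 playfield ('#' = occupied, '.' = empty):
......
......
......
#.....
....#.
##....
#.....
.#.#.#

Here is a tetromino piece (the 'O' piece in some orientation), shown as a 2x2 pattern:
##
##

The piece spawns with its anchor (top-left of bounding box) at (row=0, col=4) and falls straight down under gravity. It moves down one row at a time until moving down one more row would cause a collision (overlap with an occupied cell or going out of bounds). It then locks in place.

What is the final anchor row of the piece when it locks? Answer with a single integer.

Spawn at (row=0, col=4). Try each row:
  row 0: fits
  row 1: fits
  row 2: fits
  row 3: blocked -> lock at row 2

Answer: 2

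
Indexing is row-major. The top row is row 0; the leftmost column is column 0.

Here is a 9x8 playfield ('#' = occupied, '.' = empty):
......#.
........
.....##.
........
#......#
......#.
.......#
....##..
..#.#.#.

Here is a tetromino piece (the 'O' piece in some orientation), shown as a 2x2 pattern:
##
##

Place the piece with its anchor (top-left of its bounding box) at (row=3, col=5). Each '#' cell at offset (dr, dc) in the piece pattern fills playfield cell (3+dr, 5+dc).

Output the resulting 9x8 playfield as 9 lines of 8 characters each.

Fill (3+0,5+0) = (3,5)
Fill (3+0,5+1) = (3,6)
Fill (3+1,5+0) = (4,5)
Fill (3+1,5+1) = (4,6)

Answer: ......#.
........
.....##.
.....##.
#....###
......#.
.......#
....##..
..#.#.#.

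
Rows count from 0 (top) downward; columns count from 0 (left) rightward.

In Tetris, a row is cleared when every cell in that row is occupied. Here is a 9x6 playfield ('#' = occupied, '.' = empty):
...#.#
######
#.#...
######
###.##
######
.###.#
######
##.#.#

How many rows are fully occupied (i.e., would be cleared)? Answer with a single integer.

Answer: 4

Derivation:
Check each row:
  row 0: 4 empty cells -> not full
  row 1: 0 empty cells -> FULL (clear)
  row 2: 4 empty cells -> not full
  row 3: 0 empty cells -> FULL (clear)
  row 4: 1 empty cell -> not full
  row 5: 0 empty cells -> FULL (clear)
  row 6: 2 empty cells -> not full
  row 7: 0 empty cells -> FULL (clear)
  row 8: 2 empty cells -> not full
Total rows cleared: 4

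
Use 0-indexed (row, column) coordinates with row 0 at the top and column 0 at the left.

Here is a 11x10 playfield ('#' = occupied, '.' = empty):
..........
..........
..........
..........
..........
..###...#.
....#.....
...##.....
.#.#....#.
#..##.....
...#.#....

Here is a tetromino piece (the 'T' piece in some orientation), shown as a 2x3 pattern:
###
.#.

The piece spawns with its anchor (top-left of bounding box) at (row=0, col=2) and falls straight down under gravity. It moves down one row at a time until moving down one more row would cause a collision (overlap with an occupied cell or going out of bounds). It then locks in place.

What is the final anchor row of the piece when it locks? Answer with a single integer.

Answer: 3

Derivation:
Spawn at (row=0, col=2). Try each row:
  row 0: fits
  row 1: fits
  row 2: fits
  row 3: fits
  row 4: blocked -> lock at row 3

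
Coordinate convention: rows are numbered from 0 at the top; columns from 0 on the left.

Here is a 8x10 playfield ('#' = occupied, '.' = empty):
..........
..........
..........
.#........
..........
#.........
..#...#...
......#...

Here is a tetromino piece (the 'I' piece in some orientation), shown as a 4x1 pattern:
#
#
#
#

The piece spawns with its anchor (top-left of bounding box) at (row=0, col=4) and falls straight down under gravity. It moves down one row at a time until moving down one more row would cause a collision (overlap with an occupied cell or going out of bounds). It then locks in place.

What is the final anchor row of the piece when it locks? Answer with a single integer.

Answer: 4

Derivation:
Spawn at (row=0, col=4). Try each row:
  row 0: fits
  row 1: fits
  row 2: fits
  row 3: fits
  row 4: fits
  row 5: blocked -> lock at row 4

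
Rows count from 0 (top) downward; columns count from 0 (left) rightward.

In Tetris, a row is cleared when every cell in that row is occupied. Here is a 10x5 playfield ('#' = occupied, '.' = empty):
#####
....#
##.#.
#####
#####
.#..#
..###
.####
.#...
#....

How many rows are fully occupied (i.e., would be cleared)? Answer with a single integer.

Check each row:
  row 0: 0 empty cells -> FULL (clear)
  row 1: 4 empty cells -> not full
  row 2: 2 empty cells -> not full
  row 3: 0 empty cells -> FULL (clear)
  row 4: 0 empty cells -> FULL (clear)
  row 5: 3 empty cells -> not full
  row 6: 2 empty cells -> not full
  row 7: 1 empty cell -> not full
  row 8: 4 empty cells -> not full
  row 9: 4 empty cells -> not full
Total rows cleared: 3

Answer: 3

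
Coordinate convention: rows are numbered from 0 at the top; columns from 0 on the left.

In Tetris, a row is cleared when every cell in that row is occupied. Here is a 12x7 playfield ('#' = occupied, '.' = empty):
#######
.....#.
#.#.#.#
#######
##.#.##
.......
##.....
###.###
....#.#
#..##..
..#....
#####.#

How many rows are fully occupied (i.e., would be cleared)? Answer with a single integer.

Answer: 2

Derivation:
Check each row:
  row 0: 0 empty cells -> FULL (clear)
  row 1: 6 empty cells -> not full
  row 2: 3 empty cells -> not full
  row 3: 0 empty cells -> FULL (clear)
  row 4: 2 empty cells -> not full
  row 5: 7 empty cells -> not full
  row 6: 5 empty cells -> not full
  row 7: 1 empty cell -> not full
  row 8: 5 empty cells -> not full
  row 9: 4 empty cells -> not full
  row 10: 6 empty cells -> not full
  row 11: 1 empty cell -> not full
Total rows cleared: 2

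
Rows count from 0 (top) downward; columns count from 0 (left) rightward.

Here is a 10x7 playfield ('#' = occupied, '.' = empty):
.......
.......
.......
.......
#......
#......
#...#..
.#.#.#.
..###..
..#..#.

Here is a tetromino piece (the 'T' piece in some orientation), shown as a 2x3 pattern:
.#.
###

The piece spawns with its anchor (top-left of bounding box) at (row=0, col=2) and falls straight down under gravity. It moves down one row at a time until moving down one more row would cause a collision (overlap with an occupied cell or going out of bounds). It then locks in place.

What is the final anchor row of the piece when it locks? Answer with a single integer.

Spawn at (row=0, col=2). Try each row:
  row 0: fits
  row 1: fits
  row 2: fits
  row 3: fits
  row 4: fits
  row 5: blocked -> lock at row 4

Answer: 4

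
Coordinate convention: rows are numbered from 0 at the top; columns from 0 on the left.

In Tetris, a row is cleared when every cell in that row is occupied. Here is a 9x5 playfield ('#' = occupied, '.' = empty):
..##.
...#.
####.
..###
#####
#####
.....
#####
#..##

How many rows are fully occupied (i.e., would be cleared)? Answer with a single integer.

Check each row:
  row 0: 3 empty cells -> not full
  row 1: 4 empty cells -> not full
  row 2: 1 empty cell -> not full
  row 3: 2 empty cells -> not full
  row 4: 0 empty cells -> FULL (clear)
  row 5: 0 empty cells -> FULL (clear)
  row 6: 5 empty cells -> not full
  row 7: 0 empty cells -> FULL (clear)
  row 8: 2 empty cells -> not full
Total rows cleared: 3

Answer: 3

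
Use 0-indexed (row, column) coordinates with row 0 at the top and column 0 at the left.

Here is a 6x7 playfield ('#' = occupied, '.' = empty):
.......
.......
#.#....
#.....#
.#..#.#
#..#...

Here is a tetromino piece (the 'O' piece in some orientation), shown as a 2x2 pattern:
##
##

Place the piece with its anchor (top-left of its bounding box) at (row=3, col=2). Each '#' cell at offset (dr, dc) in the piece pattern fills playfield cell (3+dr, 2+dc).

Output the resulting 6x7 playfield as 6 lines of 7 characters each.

Answer: .......
.......
#.#....
#.##..#
.####.#
#..#...

Derivation:
Fill (3+0,2+0) = (3,2)
Fill (3+0,2+1) = (3,3)
Fill (3+1,2+0) = (4,2)
Fill (3+1,2+1) = (4,3)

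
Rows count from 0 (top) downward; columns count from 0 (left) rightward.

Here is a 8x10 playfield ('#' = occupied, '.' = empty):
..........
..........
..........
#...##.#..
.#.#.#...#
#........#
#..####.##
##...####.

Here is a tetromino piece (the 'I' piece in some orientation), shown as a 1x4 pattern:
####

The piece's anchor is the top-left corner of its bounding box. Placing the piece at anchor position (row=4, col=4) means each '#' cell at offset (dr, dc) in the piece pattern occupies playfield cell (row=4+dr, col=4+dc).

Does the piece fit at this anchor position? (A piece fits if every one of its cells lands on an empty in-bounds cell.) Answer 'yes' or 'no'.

Answer: no

Derivation:
Check each piece cell at anchor (4, 4):
  offset (0,0) -> (4,4): empty -> OK
  offset (0,1) -> (4,5): occupied ('#') -> FAIL
  offset (0,2) -> (4,6): empty -> OK
  offset (0,3) -> (4,7): empty -> OK
All cells valid: no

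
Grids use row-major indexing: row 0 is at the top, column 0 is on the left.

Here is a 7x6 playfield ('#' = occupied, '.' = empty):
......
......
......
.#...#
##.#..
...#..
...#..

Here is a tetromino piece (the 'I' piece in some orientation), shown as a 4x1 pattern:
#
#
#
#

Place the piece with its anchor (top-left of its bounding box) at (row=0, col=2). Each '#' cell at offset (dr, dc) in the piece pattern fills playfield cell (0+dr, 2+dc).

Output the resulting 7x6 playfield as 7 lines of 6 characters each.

Fill (0+0,2+0) = (0,2)
Fill (0+1,2+0) = (1,2)
Fill (0+2,2+0) = (2,2)
Fill (0+3,2+0) = (3,2)

Answer: ..#...
..#...
..#...
.##..#
##.#..
...#..
...#..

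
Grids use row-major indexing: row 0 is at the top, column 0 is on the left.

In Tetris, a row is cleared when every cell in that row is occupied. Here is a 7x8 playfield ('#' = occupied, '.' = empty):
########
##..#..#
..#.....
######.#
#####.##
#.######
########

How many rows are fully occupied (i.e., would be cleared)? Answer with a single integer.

Check each row:
  row 0: 0 empty cells -> FULL (clear)
  row 1: 4 empty cells -> not full
  row 2: 7 empty cells -> not full
  row 3: 1 empty cell -> not full
  row 4: 1 empty cell -> not full
  row 5: 1 empty cell -> not full
  row 6: 0 empty cells -> FULL (clear)
Total rows cleared: 2

Answer: 2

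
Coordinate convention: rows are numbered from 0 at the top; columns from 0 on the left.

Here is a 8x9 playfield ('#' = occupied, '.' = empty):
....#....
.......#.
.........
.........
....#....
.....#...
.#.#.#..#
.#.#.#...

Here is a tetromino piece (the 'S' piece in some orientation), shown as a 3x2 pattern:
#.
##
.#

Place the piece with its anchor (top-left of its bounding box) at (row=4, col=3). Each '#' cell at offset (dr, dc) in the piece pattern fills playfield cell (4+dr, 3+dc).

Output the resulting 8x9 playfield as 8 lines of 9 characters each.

Answer: ....#....
.......#.
.........
.........
...##....
...###...
.#.###..#
.#.#.#...

Derivation:
Fill (4+0,3+0) = (4,3)
Fill (4+1,3+0) = (5,3)
Fill (4+1,3+1) = (5,4)
Fill (4+2,3+1) = (6,4)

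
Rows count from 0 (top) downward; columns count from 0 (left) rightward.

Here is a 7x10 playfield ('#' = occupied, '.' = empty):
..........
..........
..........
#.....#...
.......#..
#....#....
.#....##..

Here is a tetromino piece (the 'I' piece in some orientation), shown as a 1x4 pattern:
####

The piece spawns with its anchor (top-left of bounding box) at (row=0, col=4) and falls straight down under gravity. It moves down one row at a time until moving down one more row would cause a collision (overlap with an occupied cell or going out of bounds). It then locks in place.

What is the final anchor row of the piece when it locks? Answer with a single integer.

Spawn at (row=0, col=4). Try each row:
  row 0: fits
  row 1: fits
  row 2: fits
  row 3: blocked -> lock at row 2

Answer: 2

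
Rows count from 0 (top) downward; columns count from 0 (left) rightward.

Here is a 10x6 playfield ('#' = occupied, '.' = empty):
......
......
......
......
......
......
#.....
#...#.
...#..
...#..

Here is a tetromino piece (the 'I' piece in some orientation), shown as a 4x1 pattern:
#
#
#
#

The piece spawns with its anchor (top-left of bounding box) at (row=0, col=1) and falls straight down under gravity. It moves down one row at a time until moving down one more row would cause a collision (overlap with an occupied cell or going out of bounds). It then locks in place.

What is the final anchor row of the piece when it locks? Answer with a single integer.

Answer: 6

Derivation:
Spawn at (row=0, col=1). Try each row:
  row 0: fits
  row 1: fits
  row 2: fits
  row 3: fits
  row 4: fits
  row 5: fits
  row 6: fits
  row 7: blocked -> lock at row 6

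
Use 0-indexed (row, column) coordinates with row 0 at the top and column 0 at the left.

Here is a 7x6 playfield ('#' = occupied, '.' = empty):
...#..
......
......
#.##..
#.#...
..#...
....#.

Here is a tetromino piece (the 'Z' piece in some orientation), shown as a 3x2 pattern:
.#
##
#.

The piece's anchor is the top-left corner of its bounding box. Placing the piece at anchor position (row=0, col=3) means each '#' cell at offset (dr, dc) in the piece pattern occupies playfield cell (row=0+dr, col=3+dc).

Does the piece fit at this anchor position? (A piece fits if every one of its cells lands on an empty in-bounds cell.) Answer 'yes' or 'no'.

Answer: yes

Derivation:
Check each piece cell at anchor (0, 3):
  offset (0,1) -> (0,4): empty -> OK
  offset (1,0) -> (1,3): empty -> OK
  offset (1,1) -> (1,4): empty -> OK
  offset (2,0) -> (2,3): empty -> OK
All cells valid: yes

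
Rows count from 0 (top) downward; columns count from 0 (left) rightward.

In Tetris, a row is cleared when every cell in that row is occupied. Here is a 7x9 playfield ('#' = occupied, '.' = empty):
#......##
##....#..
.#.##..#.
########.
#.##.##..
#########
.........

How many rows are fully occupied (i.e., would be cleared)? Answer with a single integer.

Check each row:
  row 0: 6 empty cells -> not full
  row 1: 6 empty cells -> not full
  row 2: 5 empty cells -> not full
  row 3: 1 empty cell -> not full
  row 4: 4 empty cells -> not full
  row 5: 0 empty cells -> FULL (clear)
  row 6: 9 empty cells -> not full
Total rows cleared: 1

Answer: 1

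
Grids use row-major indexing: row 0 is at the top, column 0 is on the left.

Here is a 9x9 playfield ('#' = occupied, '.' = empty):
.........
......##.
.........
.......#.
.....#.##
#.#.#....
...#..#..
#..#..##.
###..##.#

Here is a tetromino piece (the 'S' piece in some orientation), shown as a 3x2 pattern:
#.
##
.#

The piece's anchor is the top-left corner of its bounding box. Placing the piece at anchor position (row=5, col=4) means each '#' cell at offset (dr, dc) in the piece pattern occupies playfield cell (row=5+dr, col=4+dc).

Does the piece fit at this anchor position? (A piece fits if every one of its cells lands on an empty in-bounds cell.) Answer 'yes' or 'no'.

Answer: no

Derivation:
Check each piece cell at anchor (5, 4):
  offset (0,0) -> (5,4): occupied ('#') -> FAIL
  offset (1,0) -> (6,4): empty -> OK
  offset (1,1) -> (6,5): empty -> OK
  offset (2,1) -> (7,5): empty -> OK
All cells valid: no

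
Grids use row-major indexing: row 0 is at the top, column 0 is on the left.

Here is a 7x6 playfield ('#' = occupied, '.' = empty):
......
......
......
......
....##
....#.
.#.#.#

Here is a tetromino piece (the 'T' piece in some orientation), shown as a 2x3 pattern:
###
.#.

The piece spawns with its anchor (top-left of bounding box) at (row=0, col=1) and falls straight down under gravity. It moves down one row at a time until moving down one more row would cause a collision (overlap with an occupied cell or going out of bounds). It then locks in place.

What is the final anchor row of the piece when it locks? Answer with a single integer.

Answer: 5

Derivation:
Spawn at (row=0, col=1). Try each row:
  row 0: fits
  row 1: fits
  row 2: fits
  row 3: fits
  row 4: fits
  row 5: fits
  row 6: blocked -> lock at row 5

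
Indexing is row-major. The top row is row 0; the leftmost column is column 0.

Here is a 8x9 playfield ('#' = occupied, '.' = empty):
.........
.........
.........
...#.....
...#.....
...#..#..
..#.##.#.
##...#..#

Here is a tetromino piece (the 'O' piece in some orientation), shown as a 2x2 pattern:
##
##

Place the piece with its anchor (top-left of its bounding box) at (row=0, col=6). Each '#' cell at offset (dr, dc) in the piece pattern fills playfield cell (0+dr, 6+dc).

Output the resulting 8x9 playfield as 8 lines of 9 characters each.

Fill (0+0,6+0) = (0,6)
Fill (0+0,6+1) = (0,7)
Fill (0+1,6+0) = (1,6)
Fill (0+1,6+1) = (1,7)

Answer: ......##.
......##.
.........
...#.....
...#.....
...#..#..
..#.##.#.
##...#..#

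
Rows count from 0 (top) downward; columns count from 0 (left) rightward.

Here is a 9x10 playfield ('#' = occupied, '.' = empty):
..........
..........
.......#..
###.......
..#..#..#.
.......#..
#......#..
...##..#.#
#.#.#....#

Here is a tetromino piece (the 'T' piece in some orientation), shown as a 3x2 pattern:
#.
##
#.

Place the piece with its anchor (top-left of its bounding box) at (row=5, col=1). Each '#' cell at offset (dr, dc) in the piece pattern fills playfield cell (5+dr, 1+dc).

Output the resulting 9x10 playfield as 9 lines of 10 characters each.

Answer: ..........
..........
.......#..
###.......
..#..#..#.
.#.....#..
###....#..
.#.##..#.#
#.#.#....#

Derivation:
Fill (5+0,1+0) = (5,1)
Fill (5+1,1+0) = (6,1)
Fill (5+1,1+1) = (6,2)
Fill (5+2,1+0) = (7,1)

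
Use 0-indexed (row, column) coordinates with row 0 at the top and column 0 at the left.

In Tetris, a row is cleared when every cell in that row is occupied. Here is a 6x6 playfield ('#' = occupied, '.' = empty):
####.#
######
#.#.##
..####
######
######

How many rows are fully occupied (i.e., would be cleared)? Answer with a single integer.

Check each row:
  row 0: 1 empty cell -> not full
  row 1: 0 empty cells -> FULL (clear)
  row 2: 2 empty cells -> not full
  row 3: 2 empty cells -> not full
  row 4: 0 empty cells -> FULL (clear)
  row 5: 0 empty cells -> FULL (clear)
Total rows cleared: 3

Answer: 3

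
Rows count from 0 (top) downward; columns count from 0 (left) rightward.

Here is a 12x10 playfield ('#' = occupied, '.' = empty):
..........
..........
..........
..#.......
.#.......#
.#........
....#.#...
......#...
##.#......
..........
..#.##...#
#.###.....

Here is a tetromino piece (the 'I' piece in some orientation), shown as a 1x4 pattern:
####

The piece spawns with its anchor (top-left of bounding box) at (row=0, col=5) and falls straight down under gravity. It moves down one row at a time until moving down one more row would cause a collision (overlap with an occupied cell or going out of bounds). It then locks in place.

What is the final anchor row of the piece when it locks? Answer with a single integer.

Answer: 5

Derivation:
Spawn at (row=0, col=5). Try each row:
  row 0: fits
  row 1: fits
  row 2: fits
  row 3: fits
  row 4: fits
  row 5: fits
  row 6: blocked -> lock at row 5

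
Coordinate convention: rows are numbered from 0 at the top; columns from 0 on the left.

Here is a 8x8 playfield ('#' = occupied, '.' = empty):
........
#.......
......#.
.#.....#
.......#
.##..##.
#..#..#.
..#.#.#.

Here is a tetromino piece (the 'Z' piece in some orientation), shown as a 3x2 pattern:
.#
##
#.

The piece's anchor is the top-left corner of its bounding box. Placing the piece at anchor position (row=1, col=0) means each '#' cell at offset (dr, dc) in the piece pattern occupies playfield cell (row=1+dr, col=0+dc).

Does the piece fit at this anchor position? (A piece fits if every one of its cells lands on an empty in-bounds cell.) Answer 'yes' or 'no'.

Answer: yes

Derivation:
Check each piece cell at anchor (1, 0):
  offset (0,1) -> (1,1): empty -> OK
  offset (1,0) -> (2,0): empty -> OK
  offset (1,1) -> (2,1): empty -> OK
  offset (2,0) -> (3,0): empty -> OK
All cells valid: yes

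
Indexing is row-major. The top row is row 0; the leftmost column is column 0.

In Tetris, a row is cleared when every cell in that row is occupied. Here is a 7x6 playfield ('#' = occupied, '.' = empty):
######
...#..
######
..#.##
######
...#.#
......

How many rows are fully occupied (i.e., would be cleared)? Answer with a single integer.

Answer: 3

Derivation:
Check each row:
  row 0: 0 empty cells -> FULL (clear)
  row 1: 5 empty cells -> not full
  row 2: 0 empty cells -> FULL (clear)
  row 3: 3 empty cells -> not full
  row 4: 0 empty cells -> FULL (clear)
  row 5: 4 empty cells -> not full
  row 6: 6 empty cells -> not full
Total rows cleared: 3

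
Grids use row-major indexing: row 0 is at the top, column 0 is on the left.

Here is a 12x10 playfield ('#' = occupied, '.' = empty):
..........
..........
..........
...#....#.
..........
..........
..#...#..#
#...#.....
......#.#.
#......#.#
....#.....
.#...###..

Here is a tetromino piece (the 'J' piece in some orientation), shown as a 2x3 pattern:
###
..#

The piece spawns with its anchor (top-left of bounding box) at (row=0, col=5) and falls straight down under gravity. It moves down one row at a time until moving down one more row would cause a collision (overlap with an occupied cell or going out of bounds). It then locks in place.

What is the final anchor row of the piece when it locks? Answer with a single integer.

Answer: 5

Derivation:
Spawn at (row=0, col=5). Try each row:
  row 0: fits
  row 1: fits
  row 2: fits
  row 3: fits
  row 4: fits
  row 5: fits
  row 6: blocked -> lock at row 5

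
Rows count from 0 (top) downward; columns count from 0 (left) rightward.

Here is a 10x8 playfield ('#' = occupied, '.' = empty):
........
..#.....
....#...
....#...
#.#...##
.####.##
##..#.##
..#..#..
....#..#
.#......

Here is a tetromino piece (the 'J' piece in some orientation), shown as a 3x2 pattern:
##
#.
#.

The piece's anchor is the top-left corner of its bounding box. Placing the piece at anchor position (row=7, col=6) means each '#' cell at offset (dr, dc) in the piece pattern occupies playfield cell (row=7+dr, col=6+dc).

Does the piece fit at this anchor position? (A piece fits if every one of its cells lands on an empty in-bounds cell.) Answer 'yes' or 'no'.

Check each piece cell at anchor (7, 6):
  offset (0,0) -> (7,6): empty -> OK
  offset (0,1) -> (7,7): empty -> OK
  offset (1,0) -> (8,6): empty -> OK
  offset (2,0) -> (9,6): empty -> OK
All cells valid: yes

Answer: yes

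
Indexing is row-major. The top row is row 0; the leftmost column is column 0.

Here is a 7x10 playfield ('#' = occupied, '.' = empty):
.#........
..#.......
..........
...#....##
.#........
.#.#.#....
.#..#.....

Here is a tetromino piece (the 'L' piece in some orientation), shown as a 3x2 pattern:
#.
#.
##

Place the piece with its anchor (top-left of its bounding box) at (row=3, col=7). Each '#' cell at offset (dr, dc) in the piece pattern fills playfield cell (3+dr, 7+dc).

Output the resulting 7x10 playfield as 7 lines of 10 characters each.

Answer: .#........
..#.......
..........
...#...###
.#.....#..
.#.#.#.##.
.#..#.....

Derivation:
Fill (3+0,7+0) = (3,7)
Fill (3+1,7+0) = (4,7)
Fill (3+2,7+0) = (5,7)
Fill (3+2,7+1) = (5,8)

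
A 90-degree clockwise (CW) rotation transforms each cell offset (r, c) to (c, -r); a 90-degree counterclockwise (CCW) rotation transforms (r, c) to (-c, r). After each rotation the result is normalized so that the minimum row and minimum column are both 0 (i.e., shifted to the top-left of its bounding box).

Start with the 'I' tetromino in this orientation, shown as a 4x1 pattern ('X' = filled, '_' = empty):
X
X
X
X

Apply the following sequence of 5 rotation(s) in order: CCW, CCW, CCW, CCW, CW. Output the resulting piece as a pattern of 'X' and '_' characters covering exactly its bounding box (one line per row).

Start:
X
X
X
X
After rotation 1 (CCW):
XXXX
After rotation 2 (CCW):
X
X
X
X
After rotation 3 (CCW):
XXXX
After rotation 4 (CCW):
X
X
X
X
After rotation 5 (CW):
XXXX

Answer: XXXX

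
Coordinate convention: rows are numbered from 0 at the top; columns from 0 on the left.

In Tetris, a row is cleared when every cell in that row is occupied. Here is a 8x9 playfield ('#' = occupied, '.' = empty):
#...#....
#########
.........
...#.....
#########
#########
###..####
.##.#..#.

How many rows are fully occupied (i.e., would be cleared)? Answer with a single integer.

Answer: 3

Derivation:
Check each row:
  row 0: 7 empty cells -> not full
  row 1: 0 empty cells -> FULL (clear)
  row 2: 9 empty cells -> not full
  row 3: 8 empty cells -> not full
  row 4: 0 empty cells -> FULL (clear)
  row 5: 0 empty cells -> FULL (clear)
  row 6: 2 empty cells -> not full
  row 7: 5 empty cells -> not full
Total rows cleared: 3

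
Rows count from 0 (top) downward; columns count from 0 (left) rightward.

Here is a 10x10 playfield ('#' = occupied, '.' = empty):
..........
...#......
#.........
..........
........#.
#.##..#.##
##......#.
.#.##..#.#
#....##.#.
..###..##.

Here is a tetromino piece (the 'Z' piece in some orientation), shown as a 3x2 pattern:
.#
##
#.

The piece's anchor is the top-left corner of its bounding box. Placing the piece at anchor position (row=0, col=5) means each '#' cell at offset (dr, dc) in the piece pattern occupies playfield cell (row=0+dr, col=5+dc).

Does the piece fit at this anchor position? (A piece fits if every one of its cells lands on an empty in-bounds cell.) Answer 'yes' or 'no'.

Check each piece cell at anchor (0, 5):
  offset (0,1) -> (0,6): empty -> OK
  offset (1,0) -> (1,5): empty -> OK
  offset (1,1) -> (1,6): empty -> OK
  offset (2,0) -> (2,5): empty -> OK
All cells valid: yes

Answer: yes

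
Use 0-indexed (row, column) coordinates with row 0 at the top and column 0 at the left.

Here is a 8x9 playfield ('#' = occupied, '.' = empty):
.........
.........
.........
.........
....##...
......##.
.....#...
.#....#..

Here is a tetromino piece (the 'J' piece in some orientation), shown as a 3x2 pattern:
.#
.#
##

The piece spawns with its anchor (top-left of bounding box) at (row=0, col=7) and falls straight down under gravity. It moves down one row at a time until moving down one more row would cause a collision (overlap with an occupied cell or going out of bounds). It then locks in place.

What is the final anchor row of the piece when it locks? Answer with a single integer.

Answer: 2

Derivation:
Spawn at (row=0, col=7). Try each row:
  row 0: fits
  row 1: fits
  row 2: fits
  row 3: blocked -> lock at row 2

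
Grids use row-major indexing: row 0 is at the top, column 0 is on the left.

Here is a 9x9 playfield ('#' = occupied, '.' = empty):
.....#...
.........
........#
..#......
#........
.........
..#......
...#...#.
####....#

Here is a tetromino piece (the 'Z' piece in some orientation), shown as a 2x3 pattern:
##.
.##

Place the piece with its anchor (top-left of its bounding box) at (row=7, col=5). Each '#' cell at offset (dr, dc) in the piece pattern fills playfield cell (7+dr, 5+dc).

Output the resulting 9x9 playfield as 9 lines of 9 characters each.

Fill (7+0,5+0) = (7,5)
Fill (7+0,5+1) = (7,6)
Fill (7+1,5+1) = (8,6)
Fill (7+1,5+2) = (8,7)

Answer: .....#...
.........
........#
..#......
#........
.........
..#......
...#.###.
####..###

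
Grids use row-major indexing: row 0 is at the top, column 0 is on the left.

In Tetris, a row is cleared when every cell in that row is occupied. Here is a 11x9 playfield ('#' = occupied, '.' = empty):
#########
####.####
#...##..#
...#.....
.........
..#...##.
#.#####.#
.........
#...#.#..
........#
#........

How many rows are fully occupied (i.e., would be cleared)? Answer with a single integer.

Check each row:
  row 0: 0 empty cells -> FULL (clear)
  row 1: 1 empty cell -> not full
  row 2: 5 empty cells -> not full
  row 3: 8 empty cells -> not full
  row 4: 9 empty cells -> not full
  row 5: 6 empty cells -> not full
  row 6: 2 empty cells -> not full
  row 7: 9 empty cells -> not full
  row 8: 6 empty cells -> not full
  row 9: 8 empty cells -> not full
  row 10: 8 empty cells -> not full
Total rows cleared: 1

Answer: 1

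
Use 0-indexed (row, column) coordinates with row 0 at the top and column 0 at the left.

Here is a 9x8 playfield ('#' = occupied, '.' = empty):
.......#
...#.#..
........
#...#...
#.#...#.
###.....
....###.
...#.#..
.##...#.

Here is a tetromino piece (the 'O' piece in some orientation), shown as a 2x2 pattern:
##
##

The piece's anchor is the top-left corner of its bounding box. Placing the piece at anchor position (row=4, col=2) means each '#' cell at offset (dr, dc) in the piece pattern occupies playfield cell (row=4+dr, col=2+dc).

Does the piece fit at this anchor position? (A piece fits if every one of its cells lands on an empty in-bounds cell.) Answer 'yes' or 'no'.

Answer: no

Derivation:
Check each piece cell at anchor (4, 2):
  offset (0,0) -> (4,2): occupied ('#') -> FAIL
  offset (0,1) -> (4,3): empty -> OK
  offset (1,0) -> (5,2): occupied ('#') -> FAIL
  offset (1,1) -> (5,3): empty -> OK
All cells valid: no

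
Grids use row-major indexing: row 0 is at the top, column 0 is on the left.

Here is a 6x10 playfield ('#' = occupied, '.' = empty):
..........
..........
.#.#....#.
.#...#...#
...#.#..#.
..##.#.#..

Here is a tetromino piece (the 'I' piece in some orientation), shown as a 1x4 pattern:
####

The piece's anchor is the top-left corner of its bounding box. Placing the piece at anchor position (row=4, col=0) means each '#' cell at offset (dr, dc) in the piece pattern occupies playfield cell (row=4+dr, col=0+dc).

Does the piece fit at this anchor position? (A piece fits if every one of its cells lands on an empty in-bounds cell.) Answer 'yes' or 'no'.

Answer: no

Derivation:
Check each piece cell at anchor (4, 0):
  offset (0,0) -> (4,0): empty -> OK
  offset (0,1) -> (4,1): empty -> OK
  offset (0,2) -> (4,2): empty -> OK
  offset (0,3) -> (4,3): occupied ('#') -> FAIL
All cells valid: no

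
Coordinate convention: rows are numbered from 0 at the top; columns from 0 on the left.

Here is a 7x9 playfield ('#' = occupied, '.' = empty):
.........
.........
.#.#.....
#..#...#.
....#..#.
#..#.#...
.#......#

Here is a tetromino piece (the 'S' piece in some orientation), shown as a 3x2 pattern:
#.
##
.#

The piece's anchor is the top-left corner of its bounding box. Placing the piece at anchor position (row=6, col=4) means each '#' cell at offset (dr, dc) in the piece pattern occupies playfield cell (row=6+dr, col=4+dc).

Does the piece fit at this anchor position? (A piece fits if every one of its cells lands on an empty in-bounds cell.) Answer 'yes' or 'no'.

Check each piece cell at anchor (6, 4):
  offset (0,0) -> (6,4): empty -> OK
  offset (1,0) -> (7,4): out of bounds -> FAIL
  offset (1,1) -> (7,5): out of bounds -> FAIL
  offset (2,1) -> (8,5): out of bounds -> FAIL
All cells valid: no

Answer: no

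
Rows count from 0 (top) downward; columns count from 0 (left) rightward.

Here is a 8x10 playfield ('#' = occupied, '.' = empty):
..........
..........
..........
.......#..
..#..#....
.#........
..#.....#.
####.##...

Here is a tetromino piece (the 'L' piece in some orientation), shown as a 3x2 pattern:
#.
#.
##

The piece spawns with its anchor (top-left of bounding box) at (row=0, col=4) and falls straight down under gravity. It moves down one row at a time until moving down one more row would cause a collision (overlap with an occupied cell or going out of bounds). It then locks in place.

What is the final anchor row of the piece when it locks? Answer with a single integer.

Spawn at (row=0, col=4). Try each row:
  row 0: fits
  row 1: fits
  row 2: blocked -> lock at row 1

Answer: 1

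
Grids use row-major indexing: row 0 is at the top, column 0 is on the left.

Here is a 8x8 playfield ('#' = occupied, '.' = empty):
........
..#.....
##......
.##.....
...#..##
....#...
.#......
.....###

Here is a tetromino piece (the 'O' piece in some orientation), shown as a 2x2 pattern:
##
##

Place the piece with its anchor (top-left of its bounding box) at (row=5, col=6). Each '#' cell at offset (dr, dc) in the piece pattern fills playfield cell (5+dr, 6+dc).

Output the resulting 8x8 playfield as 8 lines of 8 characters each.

Fill (5+0,6+0) = (5,6)
Fill (5+0,6+1) = (5,7)
Fill (5+1,6+0) = (6,6)
Fill (5+1,6+1) = (6,7)

Answer: ........
..#.....
##......
.##.....
...#..##
....#.##
.#....##
.....###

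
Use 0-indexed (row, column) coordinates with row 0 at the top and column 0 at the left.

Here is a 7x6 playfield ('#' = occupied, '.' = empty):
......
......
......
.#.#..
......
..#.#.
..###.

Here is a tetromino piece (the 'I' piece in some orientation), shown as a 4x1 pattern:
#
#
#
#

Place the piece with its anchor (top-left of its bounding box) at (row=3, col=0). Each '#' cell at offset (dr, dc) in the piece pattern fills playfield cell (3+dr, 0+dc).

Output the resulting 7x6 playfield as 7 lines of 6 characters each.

Fill (3+0,0+0) = (3,0)
Fill (3+1,0+0) = (4,0)
Fill (3+2,0+0) = (5,0)
Fill (3+3,0+0) = (6,0)

Answer: ......
......
......
##.#..
#.....
#.#.#.
#.###.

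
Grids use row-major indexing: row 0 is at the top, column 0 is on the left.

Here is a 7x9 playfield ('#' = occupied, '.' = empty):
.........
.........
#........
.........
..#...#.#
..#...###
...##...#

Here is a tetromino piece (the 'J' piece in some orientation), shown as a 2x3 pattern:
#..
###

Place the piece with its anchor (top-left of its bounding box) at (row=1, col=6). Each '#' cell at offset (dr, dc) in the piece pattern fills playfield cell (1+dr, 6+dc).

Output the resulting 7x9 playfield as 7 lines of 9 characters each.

Answer: .........
......#..
#.....###
.........
..#...#.#
..#...###
...##...#

Derivation:
Fill (1+0,6+0) = (1,6)
Fill (1+1,6+0) = (2,6)
Fill (1+1,6+1) = (2,7)
Fill (1+1,6+2) = (2,8)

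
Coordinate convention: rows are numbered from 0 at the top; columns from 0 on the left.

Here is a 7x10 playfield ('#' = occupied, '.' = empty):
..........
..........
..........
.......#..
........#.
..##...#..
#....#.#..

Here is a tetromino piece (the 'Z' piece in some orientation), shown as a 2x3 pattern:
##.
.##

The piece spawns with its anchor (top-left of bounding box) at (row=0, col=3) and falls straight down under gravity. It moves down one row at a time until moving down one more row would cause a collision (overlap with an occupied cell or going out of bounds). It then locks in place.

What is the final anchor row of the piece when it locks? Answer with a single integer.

Spawn at (row=0, col=3). Try each row:
  row 0: fits
  row 1: fits
  row 2: fits
  row 3: fits
  row 4: fits
  row 5: blocked -> lock at row 4

Answer: 4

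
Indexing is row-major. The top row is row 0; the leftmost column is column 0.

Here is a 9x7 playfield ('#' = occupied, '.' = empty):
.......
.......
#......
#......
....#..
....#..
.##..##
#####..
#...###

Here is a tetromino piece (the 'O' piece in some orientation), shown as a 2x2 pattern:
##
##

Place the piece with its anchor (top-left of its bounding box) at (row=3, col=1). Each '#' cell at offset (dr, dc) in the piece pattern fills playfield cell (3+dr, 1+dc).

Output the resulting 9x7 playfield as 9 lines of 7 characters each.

Answer: .......
.......
#......
###....
.##.#..
....#..
.##..##
#####..
#...###

Derivation:
Fill (3+0,1+0) = (3,1)
Fill (3+0,1+1) = (3,2)
Fill (3+1,1+0) = (4,1)
Fill (3+1,1+1) = (4,2)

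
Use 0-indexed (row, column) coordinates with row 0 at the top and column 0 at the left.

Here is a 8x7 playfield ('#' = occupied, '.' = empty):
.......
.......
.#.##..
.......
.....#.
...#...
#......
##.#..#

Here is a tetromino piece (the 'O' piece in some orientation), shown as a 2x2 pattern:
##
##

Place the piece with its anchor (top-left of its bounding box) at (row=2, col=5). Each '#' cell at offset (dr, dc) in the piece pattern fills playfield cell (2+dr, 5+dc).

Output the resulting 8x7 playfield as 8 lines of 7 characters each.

Fill (2+0,5+0) = (2,5)
Fill (2+0,5+1) = (2,6)
Fill (2+1,5+0) = (3,5)
Fill (2+1,5+1) = (3,6)

Answer: .......
.......
.#.####
.....##
.....#.
...#...
#......
##.#..#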